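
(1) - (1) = 0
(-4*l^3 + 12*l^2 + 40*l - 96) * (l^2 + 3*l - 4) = -4*l^5 + 92*l^3 - 24*l^2 - 448*l + 384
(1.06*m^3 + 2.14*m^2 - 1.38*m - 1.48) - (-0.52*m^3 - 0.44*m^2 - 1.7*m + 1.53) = 1.58*m^3 + 2.58*m^2 + 0.32*m - 3.01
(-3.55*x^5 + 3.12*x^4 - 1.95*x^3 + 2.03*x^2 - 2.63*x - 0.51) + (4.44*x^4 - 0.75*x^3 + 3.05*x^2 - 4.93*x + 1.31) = -3.55*x^5 + 7.56*x^4 - 2.7*x^3 + 5.08*x^2 - 7.56*x + 0.8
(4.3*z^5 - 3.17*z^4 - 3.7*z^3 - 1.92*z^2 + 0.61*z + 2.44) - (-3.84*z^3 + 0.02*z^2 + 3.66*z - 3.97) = 4.3*z^5 - 3.17*z^4 + 0.14*z^3 - 1.94*z^2 - 3.05*z + 6.41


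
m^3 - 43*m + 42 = (m - 6)*(m - 1)*(m + 7)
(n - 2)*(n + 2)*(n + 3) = n^3 + 3*n^2 - 4*n - 12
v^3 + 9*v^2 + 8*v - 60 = (v - 2)*(v + 5)*(v + 6)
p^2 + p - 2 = (p - 1)*(p + 2)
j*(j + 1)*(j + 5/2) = j^3 + 7*j^2/2 + 5*j/2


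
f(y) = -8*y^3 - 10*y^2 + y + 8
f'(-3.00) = -155.00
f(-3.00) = 131.00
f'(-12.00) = -3215.00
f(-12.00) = 12380.00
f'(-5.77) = -682.63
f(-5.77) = 1206.10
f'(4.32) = -533.30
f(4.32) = -819.28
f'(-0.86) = 0.45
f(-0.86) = 4.83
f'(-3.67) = -248.85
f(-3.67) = 265.09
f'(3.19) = -307.03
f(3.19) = -350.27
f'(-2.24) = -74.62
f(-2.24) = 45.50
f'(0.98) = -41.65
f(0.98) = -8.15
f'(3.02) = -278.29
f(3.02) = -300.53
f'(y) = -24*y^2 - 20*y + 1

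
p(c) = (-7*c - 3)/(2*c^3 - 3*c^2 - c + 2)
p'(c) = (-7*c - 3)*(-6*c^2 + 6*c + 1)/(2*c^3 - 3*c^2 - c + 2)^2 - 7/(2*c^3 - 3*c^2 - c + 2) = (-14*c^3 + 21*c^2 + 7*c - (7*c + 3)*(-6*c^2 + 6*c + 1) - 14)/(2*c^3 - 3*c^2 - c + 2)^2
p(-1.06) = -1.64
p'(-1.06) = -4.78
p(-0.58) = 0.90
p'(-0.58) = -9.35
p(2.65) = -1.39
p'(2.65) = 1.81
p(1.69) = -10.63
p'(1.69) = 40.66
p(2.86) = -1.08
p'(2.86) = 1.23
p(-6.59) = -0.06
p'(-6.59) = -0.02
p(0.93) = -113.20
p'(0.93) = -1956.93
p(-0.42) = -0.03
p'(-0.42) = -3.97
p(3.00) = -0.92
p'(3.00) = 0.97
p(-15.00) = -0.01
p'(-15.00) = 0.00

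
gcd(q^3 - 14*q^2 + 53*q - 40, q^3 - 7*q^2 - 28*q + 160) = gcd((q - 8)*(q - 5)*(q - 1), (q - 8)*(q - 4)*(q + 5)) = q - 8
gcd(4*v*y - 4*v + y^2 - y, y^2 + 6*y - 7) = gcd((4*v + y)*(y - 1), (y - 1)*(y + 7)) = y - 1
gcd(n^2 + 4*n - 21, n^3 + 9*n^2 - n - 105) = n^2 + 4*n - 21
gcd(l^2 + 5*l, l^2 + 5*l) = l^2 + 5*l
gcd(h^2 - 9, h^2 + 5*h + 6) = h + 3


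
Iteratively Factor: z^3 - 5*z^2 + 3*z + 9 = (z - 3)*(z^2 - 2*z - 3) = (z - 3)*(z + 1)*(z - 3)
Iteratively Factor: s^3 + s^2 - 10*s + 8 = (s + 4)*(s^2 - 3*s + 2) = (s - 2)*(s + 4)*(s - 1)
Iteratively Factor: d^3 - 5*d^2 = (d - 5)*(d^2) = d*(d - 5)*(d)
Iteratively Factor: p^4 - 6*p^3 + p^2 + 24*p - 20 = (p - 5)*(p^3 - p^2 - 4*p + 4) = (p - 5)*(p + 2)*(p^2 - 3*p + 2) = (p - 5)*(p - 2)*(p + 2)*(p - 1)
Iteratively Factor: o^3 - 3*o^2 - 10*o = (o + 2)*(o^2 - 5*o) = o*(o + 2)*(o - 5)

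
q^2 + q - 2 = (q - 1)*(q + 2)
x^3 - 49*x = x*(x - 7)*(x + 7)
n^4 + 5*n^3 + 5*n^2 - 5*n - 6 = (n - 1)*(n + 1)*(n + 2)*(n + 3)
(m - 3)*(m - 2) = m^2 - 5*m + 6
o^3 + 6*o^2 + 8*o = o*(o + 2)*(o + 4)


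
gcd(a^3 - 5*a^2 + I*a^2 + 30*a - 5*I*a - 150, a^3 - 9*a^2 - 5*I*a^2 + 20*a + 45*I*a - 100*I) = a^2 + a*(-5 - 5*I) + 25*I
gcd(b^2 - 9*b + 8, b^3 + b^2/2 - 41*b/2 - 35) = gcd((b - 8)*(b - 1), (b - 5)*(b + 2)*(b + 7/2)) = 1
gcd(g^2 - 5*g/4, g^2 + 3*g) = g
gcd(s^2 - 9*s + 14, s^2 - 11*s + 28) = s - 7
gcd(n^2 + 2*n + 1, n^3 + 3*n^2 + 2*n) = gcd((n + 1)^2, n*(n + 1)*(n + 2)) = n + 1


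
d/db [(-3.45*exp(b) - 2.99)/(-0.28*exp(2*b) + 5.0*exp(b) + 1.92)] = (-0.966*exp(2*b) - 1.6744*exp(b) + 8.326)*exp(b)/(0.0784*exp(4*b) - 2.8*exp(3*b) + 23.9248*exp(2*b) + 19.2*exp(b) + 3.6864)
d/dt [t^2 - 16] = 2*t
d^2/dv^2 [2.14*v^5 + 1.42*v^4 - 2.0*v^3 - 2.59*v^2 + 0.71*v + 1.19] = 42.8*v^3 + 17.04*v^2 - 12.0*v - 5.18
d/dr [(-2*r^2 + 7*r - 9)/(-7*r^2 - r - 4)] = (51*r^2 - 110*r - 37)/(49*r^4 + 14*r^3 + 57*r^2 + 8*r + 16)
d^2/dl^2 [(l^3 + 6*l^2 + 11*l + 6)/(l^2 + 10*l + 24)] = 6*(9*l^3 + 102*l^2 + 372*l + 424)/(l^6 + 30*l^5 + 372*l^4 + 2440*l^3 + 8928*l^2 + 17280*l + 13824)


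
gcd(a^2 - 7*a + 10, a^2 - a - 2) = a - 2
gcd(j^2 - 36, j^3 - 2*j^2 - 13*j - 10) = 1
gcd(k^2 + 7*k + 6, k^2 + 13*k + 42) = k + 6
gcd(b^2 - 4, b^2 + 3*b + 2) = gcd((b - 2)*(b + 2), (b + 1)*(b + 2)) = b + 2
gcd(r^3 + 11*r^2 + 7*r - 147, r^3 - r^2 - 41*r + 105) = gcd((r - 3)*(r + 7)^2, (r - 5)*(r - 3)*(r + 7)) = r^2 + 4*r - 21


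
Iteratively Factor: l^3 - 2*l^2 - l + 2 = (l - 2)*(l^2 - 1) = (l - 2)*(l - 1)*(l + 1)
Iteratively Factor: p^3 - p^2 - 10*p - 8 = (p + 2)*(p^2 - 3*p - 4) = (p - 4)*(p + 2)*(p + 1)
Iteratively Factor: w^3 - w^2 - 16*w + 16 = (w + 4)*(w^2 - 5*w + 4) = (w - 1)*(w + 4)*(w - 4)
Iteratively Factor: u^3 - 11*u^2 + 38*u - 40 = (u - 2)*(u^2 - 9*u + 20) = (u - 4)*(u - 2)*(u - 5)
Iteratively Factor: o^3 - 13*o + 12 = (o - 1)*(o^2 + o - 12) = (o - 1)*(o + 4)*(o - 3)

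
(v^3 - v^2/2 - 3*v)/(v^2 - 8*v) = (v^2 - v/2 - 3)/(v - 8)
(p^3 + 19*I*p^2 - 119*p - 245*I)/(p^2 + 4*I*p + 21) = (p^2 + 12*I*p - 35)/(p - 3*I)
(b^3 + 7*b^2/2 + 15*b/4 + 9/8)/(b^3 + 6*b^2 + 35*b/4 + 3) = (b + 3/2)/(b + 4)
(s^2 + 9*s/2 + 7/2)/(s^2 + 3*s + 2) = (s + 7/2)/(s + 2)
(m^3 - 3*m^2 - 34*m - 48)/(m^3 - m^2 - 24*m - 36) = (m - 8)/(m - 6)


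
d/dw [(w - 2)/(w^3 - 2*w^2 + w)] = 2*(-w^2 + 3*w - 1)/(w^2*(w^3 - 3*w^2 + 3*w - 1))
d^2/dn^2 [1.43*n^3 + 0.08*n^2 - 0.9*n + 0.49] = 8.58*n + 0.16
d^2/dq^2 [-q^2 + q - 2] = -2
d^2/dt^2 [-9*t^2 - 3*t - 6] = -18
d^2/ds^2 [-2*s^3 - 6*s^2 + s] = -12*s - 12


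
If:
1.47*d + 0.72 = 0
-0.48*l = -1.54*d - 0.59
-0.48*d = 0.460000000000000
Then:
No Solution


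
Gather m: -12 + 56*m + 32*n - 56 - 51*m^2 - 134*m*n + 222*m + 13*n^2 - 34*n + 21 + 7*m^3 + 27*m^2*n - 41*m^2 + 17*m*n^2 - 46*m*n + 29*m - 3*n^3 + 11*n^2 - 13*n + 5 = 7*m^3 + m^2*(27*n - 92) + m*(17*n^2 - 180*n + 307) - 3*n^3 + 24*n^2 - 15*n - 42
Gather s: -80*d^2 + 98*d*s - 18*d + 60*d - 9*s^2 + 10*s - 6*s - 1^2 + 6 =-80*d^2 + 42*d - 9*s^2 + s*(98*d + 4) + 5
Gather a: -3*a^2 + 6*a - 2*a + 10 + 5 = -3*a^2 + 4*a + 15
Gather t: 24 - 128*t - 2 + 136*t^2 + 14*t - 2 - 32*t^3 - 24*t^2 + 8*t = -32*t^3 + 112*t^2 - 106*t + 20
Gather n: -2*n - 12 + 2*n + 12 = 0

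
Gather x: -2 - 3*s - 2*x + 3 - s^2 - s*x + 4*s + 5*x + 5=-s^2 + s + x*(3 - s) + 6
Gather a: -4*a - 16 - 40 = -4*a - 56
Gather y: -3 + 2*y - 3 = 2*y - 6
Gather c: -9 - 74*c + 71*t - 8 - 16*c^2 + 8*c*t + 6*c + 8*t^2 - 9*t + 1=-16*c^2 + c*(8*t - 68) + 8*t^2 + 62*t - 16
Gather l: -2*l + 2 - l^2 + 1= -l^2 - 2*l + 3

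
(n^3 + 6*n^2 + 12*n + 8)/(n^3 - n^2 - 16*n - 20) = (n + 2)/(n - 5)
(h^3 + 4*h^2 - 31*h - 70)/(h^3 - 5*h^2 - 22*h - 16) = (h^2 + 2*h - 35)/(h^2 - 7*h - 8)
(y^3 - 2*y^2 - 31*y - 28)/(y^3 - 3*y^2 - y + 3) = (y^2 - 3*y - 28)/(y^2 - 4*y + 3)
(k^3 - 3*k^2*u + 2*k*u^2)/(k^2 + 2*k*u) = (k^2 - 3*k*u + 2*u^2)/(k + 2*u)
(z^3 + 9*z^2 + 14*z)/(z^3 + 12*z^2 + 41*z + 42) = z/(z + 3)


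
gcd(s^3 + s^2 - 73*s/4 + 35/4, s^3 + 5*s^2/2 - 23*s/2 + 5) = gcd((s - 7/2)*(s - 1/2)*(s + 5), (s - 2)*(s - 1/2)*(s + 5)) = s^2 + 9*s/2 - 5/2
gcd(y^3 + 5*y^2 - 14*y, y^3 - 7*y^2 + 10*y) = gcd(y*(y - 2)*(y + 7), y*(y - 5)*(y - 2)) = y^2 - 2*y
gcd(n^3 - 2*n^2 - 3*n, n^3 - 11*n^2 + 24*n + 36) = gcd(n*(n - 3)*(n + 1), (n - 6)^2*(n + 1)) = n + 1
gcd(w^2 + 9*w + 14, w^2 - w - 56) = w + 7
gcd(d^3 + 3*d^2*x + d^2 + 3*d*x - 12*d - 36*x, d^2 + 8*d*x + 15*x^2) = d + 3*x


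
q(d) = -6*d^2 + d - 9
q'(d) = 1 - 12*d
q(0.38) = -9.49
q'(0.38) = -3.56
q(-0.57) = -11.52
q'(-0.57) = 7.84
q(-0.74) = -13.03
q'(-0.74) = 9.88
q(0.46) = -9.81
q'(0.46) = -4.52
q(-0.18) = -9.37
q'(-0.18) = 3.16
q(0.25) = -9.12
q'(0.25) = -2.00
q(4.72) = -137.95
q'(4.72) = -55.64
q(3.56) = -81.48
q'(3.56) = -41.72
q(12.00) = -861.00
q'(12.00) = -143.00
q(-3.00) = -66.00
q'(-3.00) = 37.00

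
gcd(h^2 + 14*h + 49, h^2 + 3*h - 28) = h + 7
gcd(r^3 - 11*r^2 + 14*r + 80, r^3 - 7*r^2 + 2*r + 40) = r^2 - 3*r - 10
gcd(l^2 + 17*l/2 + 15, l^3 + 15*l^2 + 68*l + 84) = l + 6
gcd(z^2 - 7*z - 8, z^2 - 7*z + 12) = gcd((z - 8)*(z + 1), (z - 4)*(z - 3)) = 1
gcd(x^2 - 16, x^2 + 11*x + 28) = x + 4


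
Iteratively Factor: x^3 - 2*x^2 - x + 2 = (x - 1)*(x^2 - x - 2) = (x - 2)*(x - 1)*(x + 1)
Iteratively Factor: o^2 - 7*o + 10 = (o - 5)*(o - 2)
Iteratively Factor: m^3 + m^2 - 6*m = (m)*(m^2 + m - 6) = m*(m + 3)*(m - 2)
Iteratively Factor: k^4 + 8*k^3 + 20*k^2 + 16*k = (k + 4)*(k^3 + 4*k^2 + 4*k) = (k + 2)*(k + 4)*(k^2 + 2*k) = k*(k + 2)*(k + 4)*(k + 2)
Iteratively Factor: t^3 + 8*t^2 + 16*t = (t + 4)*(t^2 + 4*t) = t*(t + 4)*(t + 4)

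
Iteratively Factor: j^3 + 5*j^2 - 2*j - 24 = (j + 4)*(j^2 + j - 6) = (j + 3)*(j + 4)*(j - 2)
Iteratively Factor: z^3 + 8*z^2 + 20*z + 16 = (z + 2)*(z^2 + 6*z + 8) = (z + 2)^2*(z + 4)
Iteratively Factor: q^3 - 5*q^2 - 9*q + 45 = (q + 3)*(q^2 - 8*q + 15) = (q - 3)*(q + 3)*(q - 5)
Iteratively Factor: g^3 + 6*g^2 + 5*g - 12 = (g + 4)*(g^2 + 2*g - 3) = (g - 1)*(g + 4)*(g + 3)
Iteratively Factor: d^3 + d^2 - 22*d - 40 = (d + 4)*(d^2 - 3*d - 10) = (d + 2)*(d + 4)*(d - 5)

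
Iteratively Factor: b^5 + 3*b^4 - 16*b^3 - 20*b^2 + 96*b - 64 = (b + 4)*(b^4 - b^3 - 12*b^2 + 28*b - 16) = (b - 2)*(b + 4)*(b^3 + b^2 - 10*b + 8) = (b - 2)^2*(b + 4)*(b^2 + 3*b - 4) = (b - 2)^2*(b - 1)*(b + 4)*(b + 4)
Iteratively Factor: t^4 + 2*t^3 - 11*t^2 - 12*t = (t + 1)*(t^3 + t^2 - 12*t) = (t + 1)*(t + 4)*(t^2 - 3*t) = (t - 3)*(t + 1)*(t + 4)*(t)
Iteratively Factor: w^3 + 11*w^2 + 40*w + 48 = (w + 4)*(w^2 + 7*w + 12) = (w + 4)^2*(w + 3)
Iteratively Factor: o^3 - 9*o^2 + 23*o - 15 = (o - 3)*(o^2 - 6*o + 5) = (o - 5)*(o - 3)*(o - 1)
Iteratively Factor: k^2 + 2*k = (k + 2)*(k)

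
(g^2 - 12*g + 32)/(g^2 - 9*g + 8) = (g - 4)/(g - 1)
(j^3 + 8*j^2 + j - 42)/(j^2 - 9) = (j^2 + 5*j - 14)/(j - 3)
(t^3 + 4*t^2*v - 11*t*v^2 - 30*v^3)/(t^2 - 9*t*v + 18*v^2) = (t^2 + 7*t*v + 10*v^2)/(t - 6*v)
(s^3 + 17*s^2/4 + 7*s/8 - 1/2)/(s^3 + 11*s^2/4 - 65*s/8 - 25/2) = (8*s^2 + 2*s - 1)/(8*s^2 - 10*s - 25)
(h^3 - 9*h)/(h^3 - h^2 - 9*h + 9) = h/(h - 1)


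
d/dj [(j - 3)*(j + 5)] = 2*j + 2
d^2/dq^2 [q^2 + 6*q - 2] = 2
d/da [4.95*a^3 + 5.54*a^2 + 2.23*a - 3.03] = 14.85*a^2 + 11.08*a + 2.23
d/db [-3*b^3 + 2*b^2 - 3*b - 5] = -9*b^2 + 4*b - 3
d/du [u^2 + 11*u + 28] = 2*u + 11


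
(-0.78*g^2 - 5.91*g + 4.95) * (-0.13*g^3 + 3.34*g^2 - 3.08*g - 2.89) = 0.1014*g^5 - 1.8369*g^4 - 17.9805*g^3 + 36.99*g^2 + 1.8339*g - 14.3055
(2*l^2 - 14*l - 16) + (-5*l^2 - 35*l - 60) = -3*l^2 - 49*l - 76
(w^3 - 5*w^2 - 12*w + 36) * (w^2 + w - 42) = w^5 - 4*w^4 - 59*w^3 + 234*w^2 + 540*w - 1512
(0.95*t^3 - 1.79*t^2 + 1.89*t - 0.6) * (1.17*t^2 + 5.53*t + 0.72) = 1.1115*t^5 + 3.1592*t^4 - 7.0034*t^3 + 8.4609*t^2 - 1.9572*t - 0.432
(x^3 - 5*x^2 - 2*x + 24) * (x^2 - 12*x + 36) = x^5 - 17*x^4 + 94*x^3 - 132*x^2 - 360*x + 864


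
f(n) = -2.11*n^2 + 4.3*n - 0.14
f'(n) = 4.3 - 4.22*n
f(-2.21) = -19.95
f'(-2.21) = 13.63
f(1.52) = 1.52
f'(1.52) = -2.11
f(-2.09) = -18.34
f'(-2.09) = 13.12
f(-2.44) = -23.19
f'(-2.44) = 14.60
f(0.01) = -0.10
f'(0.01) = 4.26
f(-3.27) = -36.76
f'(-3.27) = 18.10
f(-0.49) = -2.75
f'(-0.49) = 6.37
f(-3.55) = -42.00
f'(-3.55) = 19.28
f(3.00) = -6.23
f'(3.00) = -8.36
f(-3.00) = -32.03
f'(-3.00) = 16.96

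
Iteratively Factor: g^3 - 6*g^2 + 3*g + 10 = (g - 2)*(g^2 - 4*g - 5) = (g - 2)*(g + 1)*(g - 5)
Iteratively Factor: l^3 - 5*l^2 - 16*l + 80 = (l - 5)*(l^2 - 16) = (l - 5)*(l - 4)*(l + 4)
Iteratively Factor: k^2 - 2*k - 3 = (k - 3)*(k + 1)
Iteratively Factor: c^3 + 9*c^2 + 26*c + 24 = (c + 3)*(c^2 + 6*c + 8) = (c + 2)*(c + 3)*(c + 4)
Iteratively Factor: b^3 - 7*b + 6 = (b - 1)*(b^2 + b - 6) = (b - 2)*(b - 1)*(b + 3)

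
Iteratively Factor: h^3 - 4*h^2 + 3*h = (h)*(h^2 - 4*h + 3) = h*(h - 1)*(h - 3)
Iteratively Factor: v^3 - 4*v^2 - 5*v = (v + 1)*(v^2 - 5*v) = v*(v + 1)*(v - 5)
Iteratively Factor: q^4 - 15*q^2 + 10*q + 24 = (q + 1)*(q^3 - q^2 - 14*q + 24) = (q - 2)*(q + 1)*(q^2 + q - 12) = (q - 2)*(q + 1)*(q + 4)*(q - 3)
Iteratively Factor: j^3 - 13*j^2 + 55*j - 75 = (j - 5)*(j^2 - 8*j + 15) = (j - 5)^2*(j - 3)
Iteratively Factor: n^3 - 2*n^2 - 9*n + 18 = (n + 3)*(n^2 - 5*n + 6) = (n - 3)*(n + 3)*(n - 2)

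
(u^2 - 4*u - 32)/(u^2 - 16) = (u - 8)/(u - 4)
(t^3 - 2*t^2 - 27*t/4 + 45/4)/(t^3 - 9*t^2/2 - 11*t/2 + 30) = (t - 3/2)/(t - 4)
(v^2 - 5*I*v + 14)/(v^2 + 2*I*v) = (v - 7*I)/v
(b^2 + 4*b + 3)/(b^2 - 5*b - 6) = (b + 3)/(b - 6)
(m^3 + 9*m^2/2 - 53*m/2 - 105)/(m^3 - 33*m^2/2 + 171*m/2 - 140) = (2*m^2 + 19*m + 42)/(2*m^2 - 23*m + 56)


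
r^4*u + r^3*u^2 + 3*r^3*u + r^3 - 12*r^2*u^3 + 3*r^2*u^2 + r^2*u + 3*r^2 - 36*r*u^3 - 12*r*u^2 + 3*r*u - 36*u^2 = (r + 3)*(r - 3*u)*(r + 4*u)*(r*u + 1)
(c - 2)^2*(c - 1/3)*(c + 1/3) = c^4 - 4*c^3 + 35*c^2/9 + 4*c/9 - 4/9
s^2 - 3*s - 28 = (s - 7)*(s + 4)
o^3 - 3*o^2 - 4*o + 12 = (o - 3)*(o - 2)*(o + 2)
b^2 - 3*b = b*(b - 3)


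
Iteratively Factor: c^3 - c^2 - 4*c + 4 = (c + 2)*(c^2 - 3*c + 2) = (c - 2)*(c + 2)*(c - 1)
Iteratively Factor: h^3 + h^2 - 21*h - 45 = (h - 5)*(h^2 + 6*h + 9) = (h - 5)*(h + 3)*(h + 3)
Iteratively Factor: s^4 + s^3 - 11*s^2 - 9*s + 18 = (s - 3)*(s^3 + 4*s^2 + s - 6) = (s - 3)*(s - 1)*(s^2 + 5*s + 6) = (s - 3)*(s - 1)*(s + 3)*(s + 2)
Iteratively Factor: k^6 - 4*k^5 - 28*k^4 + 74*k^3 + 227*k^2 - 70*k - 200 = (k - 5)*(k^5 + k^4 - 23*k^3 - 41*k^2 + 22*k + 40) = (k - 5)*(k + 1)*(k^4 - 23*k^2 - 18*k + 40) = (k - 5)*(k - 1)*(k + 1)*(k^3 + k^2 - 22*k - 40) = (k - 5)*(k - 1)*(k + 1)*(k + 4)*(k^2 - 3*k - 10) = (k - 5)^2*(k - 1)*(k + 1)*(k + 4)*(k + 2)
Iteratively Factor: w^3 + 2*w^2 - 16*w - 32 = (w - 4)*(w^2 + 6*w + 8) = (w - 4)*(w + 4)*(w + 2)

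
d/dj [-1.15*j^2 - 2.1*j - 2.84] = -2.3*j - 2.1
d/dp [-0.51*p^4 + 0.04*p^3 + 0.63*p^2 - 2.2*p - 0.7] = -2.04*p^3 + 0.12*p^2 + 1.26*p - 2.2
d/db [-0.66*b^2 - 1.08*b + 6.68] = -1.32*b - 1.08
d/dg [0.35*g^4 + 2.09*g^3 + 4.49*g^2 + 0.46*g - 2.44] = 1.4*g^3 + 6.27*g^2 + 8.98*g + 0.46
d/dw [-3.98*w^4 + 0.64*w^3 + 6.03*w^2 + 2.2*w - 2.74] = -15.92*w^3 + 1.92*w^2 + 12.06*w + 2.2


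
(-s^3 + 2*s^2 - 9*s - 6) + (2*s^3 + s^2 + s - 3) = s^3 + 3*s^2 - 8*s - 9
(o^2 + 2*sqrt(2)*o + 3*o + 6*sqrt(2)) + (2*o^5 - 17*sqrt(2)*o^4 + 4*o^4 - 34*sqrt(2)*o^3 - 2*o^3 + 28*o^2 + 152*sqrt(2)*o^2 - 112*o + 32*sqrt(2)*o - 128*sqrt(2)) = 2*o^5 - 17*sqrt(2)*o^4 + 4*o^4 - 34*sqrt(2)*o^3 - 2*o^3 + 29*o^2 + 152*sqrt(2)*o^2 - 109*o + 34*sqrt(2)*o - 122*sqrt(2)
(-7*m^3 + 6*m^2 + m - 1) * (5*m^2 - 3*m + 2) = -35*m^5 + 51*m^4 - 27*m^3 + 4*m^2 + 5*m - 2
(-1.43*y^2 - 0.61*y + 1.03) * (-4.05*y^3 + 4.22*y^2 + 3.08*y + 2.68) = 5.7915*y^5 - 3.5641*y^4 - 11.1501*y^3 - 1.3646*y^2 + 1.5376*y + 2.7604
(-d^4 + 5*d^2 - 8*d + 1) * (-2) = 2*d^4 - 10*d^2 + 16*d - 2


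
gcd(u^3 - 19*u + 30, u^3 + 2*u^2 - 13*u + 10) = u^2 + 3*u - 10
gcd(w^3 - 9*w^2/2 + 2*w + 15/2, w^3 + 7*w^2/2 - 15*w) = w - 5/2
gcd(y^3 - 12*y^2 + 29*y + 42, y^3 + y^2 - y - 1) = y + 1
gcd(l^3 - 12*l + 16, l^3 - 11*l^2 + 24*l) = 1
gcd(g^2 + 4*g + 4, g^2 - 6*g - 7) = 1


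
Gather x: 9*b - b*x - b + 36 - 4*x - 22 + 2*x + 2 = 8*b + x*(-b - 2) + 16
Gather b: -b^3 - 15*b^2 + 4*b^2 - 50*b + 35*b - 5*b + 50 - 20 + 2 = -b^3 - 11*b^2 - 20*b + 32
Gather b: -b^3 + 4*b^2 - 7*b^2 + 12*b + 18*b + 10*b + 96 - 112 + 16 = -b^3 - 3*b^2 + 40*b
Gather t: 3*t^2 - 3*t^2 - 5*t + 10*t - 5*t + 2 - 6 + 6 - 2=0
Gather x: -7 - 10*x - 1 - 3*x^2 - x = -3*x^2 - 11*x - 8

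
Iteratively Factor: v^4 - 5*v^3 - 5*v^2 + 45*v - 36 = (v - 4)*(v^3 - v^2 - 9*v + 9) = (v - 4)*(v - 1)*(v^2 - 9) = (v - 4)*(v - 3)*(v - 1)*(v + 3)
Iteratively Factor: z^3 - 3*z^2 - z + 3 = (z - 1)*(z^2 - 2*z - 3) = (z - 1)*(z + 1)*(z - 3)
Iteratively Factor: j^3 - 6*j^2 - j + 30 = (j - 5)*(j^2 - j - 6) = (j - 5)*(j - 3)*(j + 2)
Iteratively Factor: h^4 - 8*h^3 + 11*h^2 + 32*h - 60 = (h - 2)*(h^3 - 6*h^2 - h + 30) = (h - 2)*(h + 2)*(h^2 - 8*h + 15) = (h - 3)*(h - 2)*(h + 2)*(h - 5)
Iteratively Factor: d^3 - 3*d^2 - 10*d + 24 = (d + 3)*(d^2 - 6*d + 8) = (d - 4)*(d + 3)*(d - 2)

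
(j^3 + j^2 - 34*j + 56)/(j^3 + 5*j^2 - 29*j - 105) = (j^2 - 6*j + 8)/(j^2 - 2*j - 15)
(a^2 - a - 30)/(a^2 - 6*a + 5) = (a^2 - a - 30)/(a^2 - 6*a + 5)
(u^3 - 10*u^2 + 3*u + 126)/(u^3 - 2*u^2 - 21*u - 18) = (u - 7)/(u + 1)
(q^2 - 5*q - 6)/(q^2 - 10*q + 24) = (q + 1)/(q - 4)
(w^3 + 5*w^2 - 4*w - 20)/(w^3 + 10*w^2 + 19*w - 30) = (w^2 - 4)/(w^2 + 5*w - 6)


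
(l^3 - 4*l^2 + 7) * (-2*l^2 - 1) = -2*l^5 + 8*l^4 - l^3 - 10*l^2 - 7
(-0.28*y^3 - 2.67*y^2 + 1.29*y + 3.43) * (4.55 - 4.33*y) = 1.2124*y^4 + 10.2871*y^3 - 17.7342*y^2 - 8.9824*y + 15.6065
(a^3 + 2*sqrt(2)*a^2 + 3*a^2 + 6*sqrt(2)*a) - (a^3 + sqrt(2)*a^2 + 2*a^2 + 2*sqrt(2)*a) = a^2 + sqrt(2)*a^2 + 4*sqrt(2)*a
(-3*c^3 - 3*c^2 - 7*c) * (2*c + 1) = -6*c^4 - 9*c^3 - 17*c^2 - 7*c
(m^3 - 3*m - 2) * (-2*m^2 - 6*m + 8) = -2*m^5 - 6*m^4 + 14*m^3 + 22*m^2 - 12*m - 16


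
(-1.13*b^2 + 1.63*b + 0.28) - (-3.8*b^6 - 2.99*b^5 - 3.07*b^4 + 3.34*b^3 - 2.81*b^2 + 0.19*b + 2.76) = 3.8*b^6 + 2.99*b^5 + 3.07*b^4 - 3.34*b^3 + 1.68*b^2 + 1.44*b - 2.48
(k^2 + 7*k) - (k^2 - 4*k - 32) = 11*k + 32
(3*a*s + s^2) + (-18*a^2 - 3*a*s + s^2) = -18*a^2 + 2*s^2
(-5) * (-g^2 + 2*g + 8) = 5*g^2 - 10*g - 40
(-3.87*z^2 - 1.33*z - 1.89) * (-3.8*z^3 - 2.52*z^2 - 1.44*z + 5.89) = 14.706*z^5 + 14.8064*z^4 + 16.1064*z^3 - 16.1163*z^2 - 5.1121*z - 11.1321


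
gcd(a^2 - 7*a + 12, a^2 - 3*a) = a - 3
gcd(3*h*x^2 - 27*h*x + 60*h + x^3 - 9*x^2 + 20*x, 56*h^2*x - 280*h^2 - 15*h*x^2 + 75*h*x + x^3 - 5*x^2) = x - 5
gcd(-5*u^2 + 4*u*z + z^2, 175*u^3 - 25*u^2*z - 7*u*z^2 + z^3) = 5*u + z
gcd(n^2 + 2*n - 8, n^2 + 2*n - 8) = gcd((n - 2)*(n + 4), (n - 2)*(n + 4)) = n^2 + 2*n - 8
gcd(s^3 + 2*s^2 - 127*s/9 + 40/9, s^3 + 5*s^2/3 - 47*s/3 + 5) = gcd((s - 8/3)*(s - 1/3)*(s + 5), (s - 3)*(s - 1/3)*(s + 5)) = s^2 + 14*s/3 - 5/3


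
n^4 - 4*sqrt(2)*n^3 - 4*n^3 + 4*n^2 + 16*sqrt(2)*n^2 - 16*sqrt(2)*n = n*(n - 2)^2*(n - 4*sqrt(2))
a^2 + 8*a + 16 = (a + 4)^2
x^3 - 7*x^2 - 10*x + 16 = (x - 8)*(x - 1)*(x + 2)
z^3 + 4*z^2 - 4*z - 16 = (z - 2)*(z + 2)*(z + 4)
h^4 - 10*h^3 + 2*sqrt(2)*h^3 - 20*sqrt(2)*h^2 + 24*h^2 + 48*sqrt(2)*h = h*(h - 6)*(h - 4)*(h + 2*sqrt(2))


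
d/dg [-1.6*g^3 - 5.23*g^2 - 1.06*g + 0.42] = -4.8*g^2 - 10.46*g - 1.06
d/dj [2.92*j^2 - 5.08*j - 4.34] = 5.84*j - 5.08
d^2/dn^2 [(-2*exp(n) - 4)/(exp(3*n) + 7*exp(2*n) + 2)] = 2*(((exp(n) + 2)*(9*exp(n) + 28) + 2*(3*exp(n) + 14)*exp(n))*(exp(3*n) + 7*exp(2*n) + 2)*exp(n) - 2*(exp(n) + 2)*(3*exp(n) + 14)^2*exp(3*n) - (exp(3*n) + 7*exp(2*n) + 2)^2)*exp(n)/(exp(3*n) + 7*exp(2*n) + 2)^3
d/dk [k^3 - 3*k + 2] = 3*k^2 - 3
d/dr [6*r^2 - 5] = 12*r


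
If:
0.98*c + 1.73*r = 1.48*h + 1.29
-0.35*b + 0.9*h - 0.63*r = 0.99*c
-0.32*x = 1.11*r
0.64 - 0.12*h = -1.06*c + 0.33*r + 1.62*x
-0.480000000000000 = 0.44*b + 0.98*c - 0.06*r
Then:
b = -4.39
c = 1.45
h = -0.40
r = -0.42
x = 1.46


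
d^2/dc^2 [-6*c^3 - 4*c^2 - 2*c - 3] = -36*c - 8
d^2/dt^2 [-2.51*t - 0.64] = 0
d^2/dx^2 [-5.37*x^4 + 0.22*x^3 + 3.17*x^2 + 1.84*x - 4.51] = -64.44*x^2 + 1.32*x + 6.34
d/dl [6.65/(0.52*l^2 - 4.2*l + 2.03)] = (27.93 - 6.916*l)/(0.52*l^2 - 4.2*l + 2.03)^2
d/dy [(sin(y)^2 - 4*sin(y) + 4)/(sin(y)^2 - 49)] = 2*(2*sin(y)^2 - 53*sin(y) + 98)*cos(y)/((sin(y) - 7)^2*(sin(y) + 7)^2)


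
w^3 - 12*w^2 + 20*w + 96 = (w - 8)*(w - 6)*(w + 2)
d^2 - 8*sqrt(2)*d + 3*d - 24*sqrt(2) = (d + 3)*(d - 8*sqrt(2))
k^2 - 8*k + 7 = (k - 7)*(k - 1)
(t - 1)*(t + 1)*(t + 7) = t^3 + 7*t^2 - t - 7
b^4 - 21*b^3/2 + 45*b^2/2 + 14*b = b*(b - 7)*(b - 4)*(b + 1/2)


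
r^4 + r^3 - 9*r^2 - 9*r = r*(r - 3)*(r + 1)*(r + 3)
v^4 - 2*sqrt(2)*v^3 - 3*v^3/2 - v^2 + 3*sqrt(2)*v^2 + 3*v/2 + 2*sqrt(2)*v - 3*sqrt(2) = (v - 3/2)*(v - 1)*(v + 1)*(v - 2*sqrt(2))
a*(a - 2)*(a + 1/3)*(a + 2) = a^4 + a^3/3 - 4*a^2 - 4*a/3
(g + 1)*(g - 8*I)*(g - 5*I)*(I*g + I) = I*g^4 + 13*g^3 + 2*I*g^3 + 26*g^2 - 39*I*g^2 + 13*g - 80*I*g - 40*I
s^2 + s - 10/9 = (s - 2/3)*(s + 5/3)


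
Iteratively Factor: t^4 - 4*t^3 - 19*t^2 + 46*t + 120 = (t - 4)*(t^3 - 19*t - 30) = (t - 4)*(t + 3)*(t^2 - 3*t - 10) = (t - 4)*(t + 2)*(t + 3)*(t - 5)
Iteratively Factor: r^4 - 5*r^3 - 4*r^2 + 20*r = (r - 5)*(r^3 - 4*r) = (r - 5)*(r - 2)*(r^2 + 2*r) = r*(r - 5)*(r - 2)*(r + 2)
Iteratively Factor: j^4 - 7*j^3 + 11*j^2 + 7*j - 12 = (j + 1)*(j^3 - 8*j^2 + 19*j - 12) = (j - 3)*(j + 1)*(j^2 - 5*j + 4) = (j - 4)*(j - 3)*(j + 1)*(j - 1)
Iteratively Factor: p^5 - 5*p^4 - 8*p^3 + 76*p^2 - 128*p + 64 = (p + 4)*(p^4 - 9*p^3 + 28*p^2 - 36*p + 16) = (p - 2)*(p + 4)*(p^3 - 7*p^2 + 14*p - 8) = (p - 2)*(p - 1)*(p + 4)*(p^2 - 6*p + 8) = (p - 4)*(p - 2)*(p - 1)*(p + 4)*(p - 2)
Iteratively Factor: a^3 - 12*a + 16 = (a + 4)*(a^2 - 4*a + 4) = (a - 2)*(a + 4)*(a - 2)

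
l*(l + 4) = l^2 + 4*l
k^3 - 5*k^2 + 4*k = k*(k - 4)*(k - 1)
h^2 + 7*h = h*(h + 7)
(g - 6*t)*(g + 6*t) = g^2 - 36*t^2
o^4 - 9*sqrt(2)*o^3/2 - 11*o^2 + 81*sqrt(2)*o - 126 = (o - 7*sqrt(2)/2)*(o - 3*sqrt(2))*(o - sqrt(2))*(o + 3*sqrt(2))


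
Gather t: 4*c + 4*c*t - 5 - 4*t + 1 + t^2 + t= 4*c + t^2 + t*(4*c - 3) - 4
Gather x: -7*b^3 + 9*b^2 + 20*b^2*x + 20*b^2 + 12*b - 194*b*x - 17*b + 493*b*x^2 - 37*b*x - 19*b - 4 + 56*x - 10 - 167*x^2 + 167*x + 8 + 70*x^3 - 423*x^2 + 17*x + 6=-7*b^3 + 29*b^2 - 24*b + 70*x^3 + x^2*(493*b - 590) + x*(20*b^2 - 231*b + 240)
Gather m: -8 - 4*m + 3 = -4*m - 5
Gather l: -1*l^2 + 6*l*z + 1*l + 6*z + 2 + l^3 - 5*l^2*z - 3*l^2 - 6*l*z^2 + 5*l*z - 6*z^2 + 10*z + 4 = l^3 + l^2*(-5*z - 4) + l*(-6*z^2 + 11*z + 1) - 6*z^2 + 16*z + 6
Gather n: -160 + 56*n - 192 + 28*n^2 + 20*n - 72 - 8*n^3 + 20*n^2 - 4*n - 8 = -8*n^3 + 48*n^2 + 72*n - 432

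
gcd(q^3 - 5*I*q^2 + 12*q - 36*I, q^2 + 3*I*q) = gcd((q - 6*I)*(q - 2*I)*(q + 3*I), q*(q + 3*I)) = q + 3*I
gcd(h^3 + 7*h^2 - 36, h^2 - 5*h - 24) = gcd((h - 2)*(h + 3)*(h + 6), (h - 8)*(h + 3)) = h + 3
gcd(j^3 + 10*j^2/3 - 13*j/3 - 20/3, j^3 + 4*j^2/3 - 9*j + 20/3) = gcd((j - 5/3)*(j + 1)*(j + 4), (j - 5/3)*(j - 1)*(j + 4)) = j^2 + 7*j/3 - 20/3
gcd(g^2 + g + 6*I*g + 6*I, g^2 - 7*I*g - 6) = 1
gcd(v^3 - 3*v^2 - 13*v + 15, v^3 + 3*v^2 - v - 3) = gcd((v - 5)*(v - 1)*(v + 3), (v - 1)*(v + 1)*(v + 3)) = v^2 + 2*v - 3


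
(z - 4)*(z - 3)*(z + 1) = z^3 - 6*z^2 + 5*z + 12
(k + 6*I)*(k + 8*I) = k^2 + 14*I*k - 48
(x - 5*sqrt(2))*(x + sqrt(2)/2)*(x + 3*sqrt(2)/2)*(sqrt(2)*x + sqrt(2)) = sqrt(2)*x^4 - 6*x^3 + sqrt(2)*x^3 - 37*sqrt(2)*x^2/2 - 6*x^2 - 37*sqrt(2)*x/2 - 15*x - 15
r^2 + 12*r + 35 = (r + 5)*(r + 7)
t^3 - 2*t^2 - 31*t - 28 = (t - 7)*(t + 1)*(t + 4)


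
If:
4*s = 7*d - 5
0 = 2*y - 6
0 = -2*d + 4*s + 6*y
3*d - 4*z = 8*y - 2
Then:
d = -13/5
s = -29/5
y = 3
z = -149/20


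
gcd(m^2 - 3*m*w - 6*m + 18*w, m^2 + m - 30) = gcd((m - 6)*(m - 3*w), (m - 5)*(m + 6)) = 1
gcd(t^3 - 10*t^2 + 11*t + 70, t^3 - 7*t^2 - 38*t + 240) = t - 5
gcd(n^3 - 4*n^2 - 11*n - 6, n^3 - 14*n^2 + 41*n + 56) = n + 1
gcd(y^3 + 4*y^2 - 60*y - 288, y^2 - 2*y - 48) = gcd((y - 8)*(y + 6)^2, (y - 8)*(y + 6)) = y^2 - 2*y - 48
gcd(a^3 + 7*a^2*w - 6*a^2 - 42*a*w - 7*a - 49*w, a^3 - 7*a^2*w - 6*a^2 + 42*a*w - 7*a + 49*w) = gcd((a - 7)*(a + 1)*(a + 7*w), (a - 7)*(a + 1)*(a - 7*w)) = a^2 - 6*a - 7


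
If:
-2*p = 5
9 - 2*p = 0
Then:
No Solution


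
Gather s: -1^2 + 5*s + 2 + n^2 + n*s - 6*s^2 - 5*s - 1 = n^2 + n*s - 6*s^2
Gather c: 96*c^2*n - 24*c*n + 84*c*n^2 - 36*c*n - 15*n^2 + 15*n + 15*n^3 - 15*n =96*c^2*n + c*(84*n^2 - 60*n) + 15*n^3 - 15*n^2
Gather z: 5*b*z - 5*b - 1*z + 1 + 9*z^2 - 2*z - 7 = -5*b + 9*z^2 + z*(5*b - 3) - 6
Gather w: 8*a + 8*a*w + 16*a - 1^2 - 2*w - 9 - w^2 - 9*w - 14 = 24*a - w^2 + w*(8*a - 11) - 24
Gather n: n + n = 2*n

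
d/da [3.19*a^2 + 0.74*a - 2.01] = 6.38*a + 0.74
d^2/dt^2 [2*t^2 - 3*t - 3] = 4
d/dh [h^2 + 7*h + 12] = 2*h + 7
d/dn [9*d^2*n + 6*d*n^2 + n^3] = 9*d^2 + 12*d*n + 3*n^2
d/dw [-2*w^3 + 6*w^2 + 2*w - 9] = -6*w^2 + 12*w + 2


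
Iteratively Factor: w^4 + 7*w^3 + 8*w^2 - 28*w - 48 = (w - 2)*(w^3 + 9*w^2 + 26*w + 24) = (w - 2)*(w + 4)*(w^2 + 5*w + 6) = (w - 2)*(w + 2)*(w + 4)*(w + 3)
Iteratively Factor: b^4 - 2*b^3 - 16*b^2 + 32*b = (b)*(b^3 - 2*b^2 - 16*b + 32) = b*(b - 2)*(b^2 - 16) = b*(b - 2)*(b + 4)*(b - 4)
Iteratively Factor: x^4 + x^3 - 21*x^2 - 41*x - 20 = (x + 1)*(x^3 - 21*x - 20) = (x - 5)*(x + 1)*(x^2 + 5*x + 4) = (x - 5)*(x + 1)*(x + 4)*(x + 1)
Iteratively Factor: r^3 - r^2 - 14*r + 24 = (r + 4)*(r^2 - 5*r + 6) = (r - 2)*(r + 4)*(r - 3)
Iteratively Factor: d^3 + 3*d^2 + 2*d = (d)*(d^2 + 3*d + 2) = d*(d + 1)*(d + 2)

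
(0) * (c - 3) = 0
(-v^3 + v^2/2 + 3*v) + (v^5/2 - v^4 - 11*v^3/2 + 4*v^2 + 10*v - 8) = v^5/2 - v^4 - 13*v^3/2 + 9*v^2/2 + 13*v - 8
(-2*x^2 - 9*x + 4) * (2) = -4*x^2 - 18*x + 8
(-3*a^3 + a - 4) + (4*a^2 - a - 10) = -3*a^3 + 4*a^2 - 14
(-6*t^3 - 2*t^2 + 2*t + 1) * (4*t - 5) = -24*t^4 + 22*t^3 + 18*t^2 - 6*t - 5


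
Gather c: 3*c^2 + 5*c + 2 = 3*c^2 + 5*c + 2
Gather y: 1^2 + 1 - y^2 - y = -y^2 - y + 2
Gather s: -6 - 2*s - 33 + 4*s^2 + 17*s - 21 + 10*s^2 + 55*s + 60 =14*s^2 + 70*s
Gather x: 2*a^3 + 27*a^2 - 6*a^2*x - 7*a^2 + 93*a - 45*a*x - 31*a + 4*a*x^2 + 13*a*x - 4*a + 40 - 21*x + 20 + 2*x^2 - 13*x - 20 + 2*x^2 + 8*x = 2*a^3 + 20*a^2 + 58*a + x^2*(4*a + 4) + x*(-6*a^2 - 32*a - 26) + 40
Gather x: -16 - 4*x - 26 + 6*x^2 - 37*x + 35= 6*x^2 - 41*x - 7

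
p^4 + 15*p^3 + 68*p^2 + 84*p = p*(p + 2)*(p + 6)*(p + 7)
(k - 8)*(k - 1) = k^2 - 9*k + 8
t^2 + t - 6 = (t - 2)*(t + 3)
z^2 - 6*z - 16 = (z - 8)*(z + 2)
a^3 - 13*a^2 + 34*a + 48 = (a - 8)*(a - 6)*(a + 1)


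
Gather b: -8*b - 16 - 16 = -8*b - 32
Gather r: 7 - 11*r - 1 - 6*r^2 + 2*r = -6*r^2 - 9*r + 6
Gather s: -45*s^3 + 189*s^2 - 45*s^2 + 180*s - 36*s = -45*s^3 + 144*s^2 + 144*s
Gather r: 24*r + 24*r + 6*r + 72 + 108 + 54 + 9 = 54*r + 243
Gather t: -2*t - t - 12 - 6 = -3*t - 18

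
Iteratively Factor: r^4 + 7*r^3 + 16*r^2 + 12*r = (r + 2)*(r^3 + 5*r^2 + 6*r) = r*(r + 2)*(r^2 + 5*r + 6) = r*(r + 2)^2*(r + 3)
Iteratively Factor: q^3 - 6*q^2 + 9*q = (q - 3)*(q^2 - 3*q) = q*(q - 3)*(q - 3)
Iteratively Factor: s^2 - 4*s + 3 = (s - 1)*(s - 3)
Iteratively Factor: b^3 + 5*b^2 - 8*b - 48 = (b - 3)*(b^2 + 8*b + 16) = (b - 3)*(b + 4)*(b + 4)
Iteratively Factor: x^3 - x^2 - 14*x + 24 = (x + 4)*(x^2 - 5*x + 6) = (x - 3)*(x + 4)*(x - 2)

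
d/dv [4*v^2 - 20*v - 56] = 8*v - 20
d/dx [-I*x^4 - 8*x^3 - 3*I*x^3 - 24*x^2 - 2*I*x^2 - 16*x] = -4*I*x^3 - 3*x^2*(8 + 3*I) - 4*x*(12 + I) - 16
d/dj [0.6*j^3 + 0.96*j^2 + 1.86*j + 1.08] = 1.8*j^2 + 1.92*j + 1.86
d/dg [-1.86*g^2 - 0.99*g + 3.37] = -3.72*g - 0.99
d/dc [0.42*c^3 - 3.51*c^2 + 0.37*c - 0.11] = 1.26*c^2 - 7.02*c + 0.37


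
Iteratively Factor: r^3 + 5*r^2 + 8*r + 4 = (r + 1)*(r^2 + 4*r + 4) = (r + 1)*(r + 2)*(r + 2)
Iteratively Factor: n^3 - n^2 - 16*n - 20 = (n + 2)*(n^2 - 3*n - 10) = (n + 2)^2*(n - 5)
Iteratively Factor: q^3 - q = (q - 1)*(q^2 + q) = (q - 1)*(q + 1)*(q)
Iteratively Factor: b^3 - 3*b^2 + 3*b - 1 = (b - 1)*(b^2 - 2*b + 1) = (b - 1)^2*(b - 1)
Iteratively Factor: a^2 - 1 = (a + 1)*(a - 1)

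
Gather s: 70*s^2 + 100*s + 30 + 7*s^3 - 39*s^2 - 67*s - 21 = 7*s^3 + 31*s^2 + 33*s + 9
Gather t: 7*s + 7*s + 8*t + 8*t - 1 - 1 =14*s + 16*t - 2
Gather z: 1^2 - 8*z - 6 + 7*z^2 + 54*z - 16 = 7*z^2 + 46*z - 21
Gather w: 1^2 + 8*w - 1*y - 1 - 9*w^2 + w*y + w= -9*w^2 + w*(y + 9) - y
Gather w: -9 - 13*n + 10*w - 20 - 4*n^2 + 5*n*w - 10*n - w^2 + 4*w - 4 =-4*n^2 - 23*n - w^2 + w*(5*n + 14) - 33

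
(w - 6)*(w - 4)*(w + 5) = w^3 - 5*w^2 - 26*w + 120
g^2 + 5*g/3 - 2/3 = (g - 1/3)*(g + 2)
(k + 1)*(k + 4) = k^2 + 5*k + 4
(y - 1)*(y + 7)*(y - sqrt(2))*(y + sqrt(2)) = y^4 + 6*y^3 - 9*y^2 - 12*y + 14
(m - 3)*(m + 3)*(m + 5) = m^3 + 5*m^2 - 9*m - 45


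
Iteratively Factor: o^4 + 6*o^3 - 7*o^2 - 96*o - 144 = (o + 3)*(o^3 + 3*o^2 - 16*o - 48) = (o + 3)^2*(o^2 - 16) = (o - 4)*(o + 3)^2*(o + 4)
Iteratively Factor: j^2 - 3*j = (j - 3)*(j)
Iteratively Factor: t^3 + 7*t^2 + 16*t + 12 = (t + 2)*(t^2 + 5*t + 6) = (t + 2)^2*(t + 3)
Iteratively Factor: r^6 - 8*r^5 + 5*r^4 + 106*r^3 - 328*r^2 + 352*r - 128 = (r - 1)*(r^5 - 7*r^4 - 2*r^3 + 104*r^2 - 224*r + 128) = (r - 4)*(r - 1)*(r^4 - 3*r^3 - 14*r^2 + 48*r - 32) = (r - 4)^2*(r - 1)*(r^3 + r^2 - 10*r + 8) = (r - 4)^2*(r - 2)*(r - 1)*(r^2 + 3*r - 4) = (r - 4)^2*(r - 2)*(r - 1)*(r + 4)*(r - 1)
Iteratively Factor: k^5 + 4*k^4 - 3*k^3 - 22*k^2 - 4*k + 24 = (k - 1)*(k^4 + 5*k^3 + 2*k^2 - 20*k - 24) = (k - 2)*(k - 1)*(k^3 + 7*k^2 + 16*k + 12) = (k - 2)*(k - 1)*(k + 2)*(k^2 + 5*k + 6) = (k - 2)*(k - 1)*(k + 2)^2*(k + 3)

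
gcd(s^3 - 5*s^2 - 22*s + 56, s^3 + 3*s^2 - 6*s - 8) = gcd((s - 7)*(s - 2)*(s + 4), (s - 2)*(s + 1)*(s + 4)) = s^2 + 2*s - 8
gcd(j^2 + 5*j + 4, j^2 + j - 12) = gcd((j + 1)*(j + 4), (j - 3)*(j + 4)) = j + 4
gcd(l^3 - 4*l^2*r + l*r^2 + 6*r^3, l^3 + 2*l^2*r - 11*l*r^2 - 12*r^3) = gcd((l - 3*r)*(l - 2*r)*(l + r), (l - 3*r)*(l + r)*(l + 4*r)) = -l^2 + 2*l*r + 3*r^2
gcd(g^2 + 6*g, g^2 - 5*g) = g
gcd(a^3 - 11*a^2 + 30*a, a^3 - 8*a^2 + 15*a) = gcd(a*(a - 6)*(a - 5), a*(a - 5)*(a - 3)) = a^2 - 5*a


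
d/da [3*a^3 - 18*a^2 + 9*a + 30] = 9*a^2 - 36*a + 9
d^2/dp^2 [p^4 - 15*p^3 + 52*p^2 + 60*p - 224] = 12*p^2 - 90*p + 104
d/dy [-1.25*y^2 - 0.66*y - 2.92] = -2.5*y - 0.66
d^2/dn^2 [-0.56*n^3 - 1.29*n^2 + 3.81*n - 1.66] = -3.36*n - 2.58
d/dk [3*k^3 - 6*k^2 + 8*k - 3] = 9*k^2 - 12*k + 8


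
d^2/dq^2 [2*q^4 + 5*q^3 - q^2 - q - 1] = 24*q^2 + 30*q - 2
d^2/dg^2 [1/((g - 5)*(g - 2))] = 2*((g - 5)^2 + (g - 5)*(g - 2) + (g - 2)^2)/((g - 5)^3*(g - 2)^3)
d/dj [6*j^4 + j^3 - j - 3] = 24*j^3 + 3*j^2 - 1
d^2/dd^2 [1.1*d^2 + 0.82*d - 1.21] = 2.20000000000000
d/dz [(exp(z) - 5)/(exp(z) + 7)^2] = (17 - exp(z))*exp(z)/(exp(z) + 7)^3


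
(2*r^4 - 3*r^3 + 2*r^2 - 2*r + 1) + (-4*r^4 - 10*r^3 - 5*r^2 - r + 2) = -2*r^4 - 13*r^3 - 3*r^2 - 3*r + 3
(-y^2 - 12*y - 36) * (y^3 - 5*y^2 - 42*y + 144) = -y^5 - 7*y^4 + 66*y^3 + 540*y^2 - 216*y - 5184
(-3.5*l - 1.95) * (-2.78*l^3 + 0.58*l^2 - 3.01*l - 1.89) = 9.73*l^4 + 3.391*l^3 + 9.404*l^2 + 12.4845*l + 3.6855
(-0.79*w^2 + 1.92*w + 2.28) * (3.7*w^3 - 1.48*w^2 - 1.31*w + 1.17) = -2.923*w^5 + 8.2732*w^4 + 6.6293*w^3 - 6.8139*w^2 - 0.7404*w + 2.6676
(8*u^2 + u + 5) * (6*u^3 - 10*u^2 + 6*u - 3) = 48*u^5 - 74*u^4 + 68*u^3 - 68*u^2 + 27*u - 15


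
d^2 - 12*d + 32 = (d - 8)*(d - 4)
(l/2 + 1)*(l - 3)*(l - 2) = l^3/2 - 3*l^2/2 - 2*l + 6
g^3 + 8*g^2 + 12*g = g*(g + 2)*(g + 6)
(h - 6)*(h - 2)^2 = h^3 - 10*h^2 + 28*h - 24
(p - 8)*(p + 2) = p^2 - 6*p - 16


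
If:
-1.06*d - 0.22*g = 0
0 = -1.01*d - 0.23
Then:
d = -0.23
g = 1.10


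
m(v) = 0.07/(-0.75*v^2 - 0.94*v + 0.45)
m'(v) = 0.07*(1.5*v + 0.94)/(-0.75*v^2 - 0.94*v + 0.45)^2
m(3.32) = -0.01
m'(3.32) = 0.00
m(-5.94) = -0.00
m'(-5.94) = -0.00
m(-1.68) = -0.80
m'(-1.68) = -14.41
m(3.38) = -0.01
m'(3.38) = 0.00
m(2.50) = -0.01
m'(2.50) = 0.01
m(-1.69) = -0.68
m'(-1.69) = -10.43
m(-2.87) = -0.02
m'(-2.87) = -0.03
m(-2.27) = -0.05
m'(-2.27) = -0.11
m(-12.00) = -0.00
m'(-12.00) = -0.00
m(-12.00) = -0.00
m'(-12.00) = -0.00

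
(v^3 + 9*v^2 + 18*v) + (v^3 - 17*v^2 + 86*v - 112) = 2*v^3 - 8*v^2 + 104*v - 112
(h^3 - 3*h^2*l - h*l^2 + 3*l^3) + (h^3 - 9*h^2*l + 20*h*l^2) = 2*h^3 - 12*h^2*l + 19*h*l^2 + 3*l^3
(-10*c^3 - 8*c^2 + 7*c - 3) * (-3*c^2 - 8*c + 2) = 30*c^5 + 104*c^4 + 23*c^3 - 63*c^2 + 38*c - 6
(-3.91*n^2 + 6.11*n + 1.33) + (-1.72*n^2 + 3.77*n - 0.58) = -5.63*n^2 + 9.88*n + 0.75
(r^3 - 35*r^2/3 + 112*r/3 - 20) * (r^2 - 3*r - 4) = r^5 - 44*r^4/3 + 205*r^3/3 - 256*r^2/3 - 268*r/3 + 80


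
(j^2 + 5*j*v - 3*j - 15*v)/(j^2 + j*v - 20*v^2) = (3 - j)/(-j + 4*v)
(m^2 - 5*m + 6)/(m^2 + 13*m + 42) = (m^2 - 5*m + 6)/(m^2 + 13*m + 42)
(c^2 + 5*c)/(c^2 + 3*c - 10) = c/(c - 2)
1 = 1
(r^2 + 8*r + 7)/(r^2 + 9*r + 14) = (r + 1)/(r + 2)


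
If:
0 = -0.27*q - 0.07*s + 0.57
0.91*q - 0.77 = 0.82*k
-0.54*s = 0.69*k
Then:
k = 2.22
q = 2.85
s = -2.84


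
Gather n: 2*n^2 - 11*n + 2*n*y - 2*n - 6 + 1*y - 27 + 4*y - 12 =2*n^2 + n*(2*y - 13) + 5*y - 45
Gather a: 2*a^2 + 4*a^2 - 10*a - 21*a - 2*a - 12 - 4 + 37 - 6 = 6*a^2 - 33*a + 15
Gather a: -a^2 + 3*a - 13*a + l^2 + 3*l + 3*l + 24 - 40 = -a^2 - 10*a + l^2 + 6*l - 16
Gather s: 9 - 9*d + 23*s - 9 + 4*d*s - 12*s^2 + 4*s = -9*d - 12*s^2 + s*(4*d + 27)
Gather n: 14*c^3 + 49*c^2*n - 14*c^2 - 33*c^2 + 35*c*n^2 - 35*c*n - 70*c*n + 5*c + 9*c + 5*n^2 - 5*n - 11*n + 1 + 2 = 14*c^3 - 47*c^2 + 14*c + n^2*(35*c + 5) + n*(49*c^2 - 105*c - 16) + 3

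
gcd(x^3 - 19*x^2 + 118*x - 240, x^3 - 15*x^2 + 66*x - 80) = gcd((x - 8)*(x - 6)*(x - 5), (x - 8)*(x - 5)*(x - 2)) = x^2 - 13*x + 40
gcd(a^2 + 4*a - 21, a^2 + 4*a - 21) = a^2 + 4*a - 21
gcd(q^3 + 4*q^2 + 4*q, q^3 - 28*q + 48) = 1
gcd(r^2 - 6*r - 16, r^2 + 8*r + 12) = r + 2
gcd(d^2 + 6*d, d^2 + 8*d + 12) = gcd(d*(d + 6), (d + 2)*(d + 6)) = d + 6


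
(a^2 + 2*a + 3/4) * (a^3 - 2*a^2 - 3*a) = a^5 - 25*a^3/4 - 15*a^2/2 - 9*a/4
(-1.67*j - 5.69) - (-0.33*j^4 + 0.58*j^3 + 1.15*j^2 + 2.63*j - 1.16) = 0.33*j^4 - 0.58*j^3 - 1.15*j^2 - 4.3*j - 4.53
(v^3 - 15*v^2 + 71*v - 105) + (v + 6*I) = v^3 - 15*v^2 + 72*v - 105 + 6*I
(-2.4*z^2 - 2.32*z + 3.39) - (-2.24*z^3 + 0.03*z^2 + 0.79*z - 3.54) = 2.24*z^3 - 2.43*z^2 - 3.11*z + 6.93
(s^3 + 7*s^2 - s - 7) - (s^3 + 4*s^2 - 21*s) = 3*s^2 + 20*s - 7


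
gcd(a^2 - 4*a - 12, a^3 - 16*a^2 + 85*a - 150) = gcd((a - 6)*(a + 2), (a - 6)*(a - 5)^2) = a - 6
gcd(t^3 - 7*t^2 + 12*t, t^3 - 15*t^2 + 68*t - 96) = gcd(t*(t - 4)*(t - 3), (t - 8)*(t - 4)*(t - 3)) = t^2 - 7*t + 12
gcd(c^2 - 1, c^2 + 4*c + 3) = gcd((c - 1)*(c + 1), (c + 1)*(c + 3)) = c + 1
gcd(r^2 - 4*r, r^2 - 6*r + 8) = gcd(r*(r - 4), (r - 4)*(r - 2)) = r - 4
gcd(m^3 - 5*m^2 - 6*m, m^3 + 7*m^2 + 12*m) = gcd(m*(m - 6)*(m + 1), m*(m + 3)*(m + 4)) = m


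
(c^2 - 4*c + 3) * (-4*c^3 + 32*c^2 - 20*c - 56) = -4*c^5 + 48*c^4 - 160*c^3 + 120*c^2 + 164*c - 168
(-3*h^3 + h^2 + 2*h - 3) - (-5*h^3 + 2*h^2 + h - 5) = 2*h^3 - h^2 + h + 2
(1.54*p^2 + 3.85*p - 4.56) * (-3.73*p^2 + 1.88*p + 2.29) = -5.7442*p^4 - 11.4653*p^3 + 27.7734*p^2 + 0.2437*p - 10.4424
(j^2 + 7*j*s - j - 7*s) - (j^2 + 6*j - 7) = 7*j*s - 7*j - 7*s + 7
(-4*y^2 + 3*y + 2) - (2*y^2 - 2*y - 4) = -6*y^2 + 5*y + 6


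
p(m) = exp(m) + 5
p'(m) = exp(m)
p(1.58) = 9.85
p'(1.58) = 4.85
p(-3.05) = 5.05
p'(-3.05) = 0.05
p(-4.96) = 5.01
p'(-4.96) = 0.01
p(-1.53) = 5.22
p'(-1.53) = 0.22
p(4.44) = 89.77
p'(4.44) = 84.77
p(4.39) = 85.64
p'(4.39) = 80.64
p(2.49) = 17.06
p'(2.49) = 12.06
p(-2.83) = 5.06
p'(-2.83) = 0.06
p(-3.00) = 5.05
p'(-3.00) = 0.05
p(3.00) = 25.09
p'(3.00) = 20.09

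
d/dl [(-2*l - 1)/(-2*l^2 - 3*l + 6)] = (4*l^2 + 6*l - (2*l + 1)*(4*l + 3) - 12)/(2*l^2 + 3*l - 6)^2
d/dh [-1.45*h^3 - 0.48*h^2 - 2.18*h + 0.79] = -4.35*h^2 - 0.96*h - 2.18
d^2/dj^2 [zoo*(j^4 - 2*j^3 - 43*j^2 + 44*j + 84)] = zoo*(j^2 + j + 1)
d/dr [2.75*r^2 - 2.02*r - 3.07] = 5.5*r - 2.02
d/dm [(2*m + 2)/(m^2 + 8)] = 2*(m^2 - 2*m*(m + 1) + 8)/(m^2 + 8)^2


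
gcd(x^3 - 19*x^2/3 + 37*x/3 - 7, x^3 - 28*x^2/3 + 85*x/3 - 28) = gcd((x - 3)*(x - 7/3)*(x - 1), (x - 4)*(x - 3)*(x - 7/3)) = x^2 - 16*x/3 + 7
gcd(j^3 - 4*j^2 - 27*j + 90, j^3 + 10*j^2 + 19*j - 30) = j + 5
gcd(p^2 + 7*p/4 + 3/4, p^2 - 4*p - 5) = p + 1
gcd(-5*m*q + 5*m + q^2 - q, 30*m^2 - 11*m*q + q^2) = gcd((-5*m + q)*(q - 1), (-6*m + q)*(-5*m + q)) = -5*m + q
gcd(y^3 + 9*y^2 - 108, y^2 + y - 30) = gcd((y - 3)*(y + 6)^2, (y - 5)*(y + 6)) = y + 6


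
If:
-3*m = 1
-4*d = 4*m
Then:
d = 1/3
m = -1/3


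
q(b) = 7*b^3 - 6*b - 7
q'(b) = 21*b^2 - 6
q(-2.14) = -62.76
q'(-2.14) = 90.17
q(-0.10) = -6.41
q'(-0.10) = -5.79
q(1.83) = 24.92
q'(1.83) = 64.33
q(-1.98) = -49.46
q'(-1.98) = 76.33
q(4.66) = 673.40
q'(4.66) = 450.03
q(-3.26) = -229.96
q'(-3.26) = 217.18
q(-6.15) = -1598.36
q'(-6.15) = 788.27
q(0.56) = -9.13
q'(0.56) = 0.59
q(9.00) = 5042.00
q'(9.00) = 1695.00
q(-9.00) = -5056.00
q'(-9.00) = 1695.00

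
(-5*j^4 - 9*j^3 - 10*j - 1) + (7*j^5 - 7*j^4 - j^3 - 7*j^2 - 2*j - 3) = 7*j^5 - 12*j^4 - 10*j^3 - 7*j^2 - 12*j - 4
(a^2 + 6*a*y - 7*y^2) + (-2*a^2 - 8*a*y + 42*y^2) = -a^2 - 2*a*y + 35*y^2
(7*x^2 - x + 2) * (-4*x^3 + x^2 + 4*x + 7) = -28*x^5 + 11*x^4 + 19*x^3 + 47*x^2 + x + 14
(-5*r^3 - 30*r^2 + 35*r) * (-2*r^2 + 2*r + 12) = 10*r^5 + 50*r^4 - 190*r^3 - 290*r^2 + 420*r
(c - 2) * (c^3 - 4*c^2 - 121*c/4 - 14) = c^4 - 6*c^3 - 89*c^2/4 + 93*c/2 + 28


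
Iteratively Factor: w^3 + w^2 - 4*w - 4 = (w + 2)*(w^2 - w - 2) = (w + 1)*(w + 2)*(w - 2)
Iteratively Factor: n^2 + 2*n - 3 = (n - 1)*(n + 3)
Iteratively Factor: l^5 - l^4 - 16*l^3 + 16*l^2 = (l - 1)*(l^4 - 16*l^2) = l*(l - 1)*(l^3 - 16*l) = l^2*(l - 1)*(l^2 - 16) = l^2*(l - 1)*(l + 4)*(l - 4)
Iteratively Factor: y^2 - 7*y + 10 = (y - 2)*(y - 5)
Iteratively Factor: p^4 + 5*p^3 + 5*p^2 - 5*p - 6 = (p + 1)*(p^3 + 4*p^2 + p - 6) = (p - 1)*(p + 1)*(p^2 + 5*p + 6) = (p - 1)*(p + 1)*(p + 2)*(p + 3)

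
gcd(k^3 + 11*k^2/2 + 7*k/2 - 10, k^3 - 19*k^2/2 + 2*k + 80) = k + 5/2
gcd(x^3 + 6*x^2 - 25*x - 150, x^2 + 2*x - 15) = x + 5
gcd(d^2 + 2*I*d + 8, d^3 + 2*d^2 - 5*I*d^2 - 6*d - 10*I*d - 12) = d - 2*I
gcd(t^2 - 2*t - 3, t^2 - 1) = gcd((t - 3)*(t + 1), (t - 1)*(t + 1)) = t + 1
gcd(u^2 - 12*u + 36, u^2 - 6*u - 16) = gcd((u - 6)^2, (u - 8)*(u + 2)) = 1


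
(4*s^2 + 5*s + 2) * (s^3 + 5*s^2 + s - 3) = 4*s^5 + 25*s^4 + 31*s^3 + 3*s^2 - 13*s - 6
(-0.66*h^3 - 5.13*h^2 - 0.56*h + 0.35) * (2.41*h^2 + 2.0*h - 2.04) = -1.5906*h^5 - 13.6833*h^4 - 10.2632*h^3 + 10.1887*h^2 + 1.8424*h - 0.714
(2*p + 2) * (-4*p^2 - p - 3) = -8*p^3 - 10*p^2 - 8*p - 6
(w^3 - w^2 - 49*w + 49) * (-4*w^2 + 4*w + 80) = -4*w^5 + 8*w^4 + 272*w^3 - 472*w^2 - 3724*w + 3920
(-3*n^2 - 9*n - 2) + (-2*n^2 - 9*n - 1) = -5*n^2 - 18*n - 3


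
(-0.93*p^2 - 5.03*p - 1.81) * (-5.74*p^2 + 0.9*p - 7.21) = 5.3382*p^4 + 28.0352*p^3 + 12.5677*p^2 + 34.6373*p + 13.0501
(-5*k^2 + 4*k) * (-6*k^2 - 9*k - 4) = 30*k^4 + 21*k^3 - 16*k^2 - 16*k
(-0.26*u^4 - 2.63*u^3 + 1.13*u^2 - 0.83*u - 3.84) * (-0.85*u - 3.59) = 0.221*u^5 + 3.1689*u^4 + 8.4812*u^3 - 3.3512*u^2 + 6.2437*u + 13.7856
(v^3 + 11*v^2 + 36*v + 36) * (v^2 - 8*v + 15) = v^5 + 3*v^4 - 37*v^3 - 87*v^2 + 252*v + 540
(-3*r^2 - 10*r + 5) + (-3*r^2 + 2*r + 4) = -6*r^2 - 8*r + 9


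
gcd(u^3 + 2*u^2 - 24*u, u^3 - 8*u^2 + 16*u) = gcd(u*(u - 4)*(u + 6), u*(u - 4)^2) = u^2 - 4*u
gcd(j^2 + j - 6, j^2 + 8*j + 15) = j + 3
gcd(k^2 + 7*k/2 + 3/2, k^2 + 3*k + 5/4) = k + 1/2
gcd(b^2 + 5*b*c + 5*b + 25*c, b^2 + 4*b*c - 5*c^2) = b + 5*c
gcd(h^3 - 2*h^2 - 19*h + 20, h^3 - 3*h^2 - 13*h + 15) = h^2 - 6*h + 5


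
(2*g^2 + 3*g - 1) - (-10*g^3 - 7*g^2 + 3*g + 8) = 10*g^3 + 9*g^2 - 9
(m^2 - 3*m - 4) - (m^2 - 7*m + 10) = 4*m - 14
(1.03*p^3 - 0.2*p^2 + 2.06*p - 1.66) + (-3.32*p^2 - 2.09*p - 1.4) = 1.03*p^3 - 3.52*p^2 - 0.0299999999999998*p - 3.06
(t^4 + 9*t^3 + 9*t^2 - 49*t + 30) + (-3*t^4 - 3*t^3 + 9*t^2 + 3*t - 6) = -2*t^4 + 6*t^3 + 18*t^2 - 46*t + 24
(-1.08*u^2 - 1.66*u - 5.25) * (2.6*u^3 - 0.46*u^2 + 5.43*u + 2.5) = -2.808*u^5 - 3.8192*u^4 - 18.7508*u^3 - 9.2988*u^2 - 32.6575*u - 13.125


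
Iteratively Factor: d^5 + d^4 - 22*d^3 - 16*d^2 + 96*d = (d - 2)*(d^4 + 3*d^3 - 16*d^2 - 48*d) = d*(d - 2)*(d^3 + 3*d^2 - 16*d - 48) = d*(d - 2)*(d + 3)*(d^2 - 16) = d*(d - 4)*(d - 2)*(d + 3)*(d + 4)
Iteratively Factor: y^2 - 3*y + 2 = (y - 1)*(y - 2)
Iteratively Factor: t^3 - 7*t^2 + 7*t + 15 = (t + 1)*(t^2 - 8*t + 15) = (t - 5)*(t + 1)*(t - 3)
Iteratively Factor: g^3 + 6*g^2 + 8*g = (g)*(g^2 + 6*g + 8) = g*(g + 2)*(g + 4)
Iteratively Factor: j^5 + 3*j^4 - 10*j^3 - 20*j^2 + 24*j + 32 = (j + 2)*(j^4 + j^3 - 12*j^2 + 4*j + 16) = (j - 2)*(j + 2)*(j^3 + 3*j^2 - 6*j - 8) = (j - 2)^2*(j + 2)*(j^2 + 5*j + 4) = (j - 2)^2*(j + 2)*(j + 4)*(j + 1)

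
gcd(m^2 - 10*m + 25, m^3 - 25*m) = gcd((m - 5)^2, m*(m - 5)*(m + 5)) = m - 5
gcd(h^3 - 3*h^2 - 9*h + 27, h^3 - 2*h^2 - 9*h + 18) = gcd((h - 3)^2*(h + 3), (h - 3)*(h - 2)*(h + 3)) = h^2 - 9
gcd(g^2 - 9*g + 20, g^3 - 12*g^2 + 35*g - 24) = 1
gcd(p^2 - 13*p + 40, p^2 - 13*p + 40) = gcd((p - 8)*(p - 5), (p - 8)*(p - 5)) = p^2 - 13*p + 40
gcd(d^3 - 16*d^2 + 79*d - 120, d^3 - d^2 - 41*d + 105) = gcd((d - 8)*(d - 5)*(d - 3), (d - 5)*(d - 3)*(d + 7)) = d^2 - 8*d + 15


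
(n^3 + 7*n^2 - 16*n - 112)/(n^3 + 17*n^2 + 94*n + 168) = (n - 4)/(n + 6)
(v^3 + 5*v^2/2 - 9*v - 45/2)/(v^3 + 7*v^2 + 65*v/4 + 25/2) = 2*(v^2 - 9)/(2*v^2 + 9*v + 10)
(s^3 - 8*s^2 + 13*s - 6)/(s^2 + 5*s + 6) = (s^3 - 8*s^2 + 13*s - 6)/(s^2 + 5*s + 6)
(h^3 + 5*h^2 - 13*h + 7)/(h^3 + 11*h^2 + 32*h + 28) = (h^2 - 2*h + 1)/(h^2 + 4*h + 4)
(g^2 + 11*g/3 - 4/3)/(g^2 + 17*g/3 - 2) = (g + 4)/(g + 6)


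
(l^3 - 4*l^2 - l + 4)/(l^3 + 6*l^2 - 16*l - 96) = (l^2 - 1)/(l^2 + 10*l + 24)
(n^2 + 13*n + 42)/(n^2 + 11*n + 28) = (n + 6)/(n + 4)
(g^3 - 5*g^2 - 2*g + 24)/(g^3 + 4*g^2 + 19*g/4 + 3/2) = 4*(g^2 - 7*g + 12)/(4*g^2 + 8*g + 3)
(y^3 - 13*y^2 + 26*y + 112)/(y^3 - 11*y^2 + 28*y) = (y^2 - 6*y - 16)/(y*(y - 4))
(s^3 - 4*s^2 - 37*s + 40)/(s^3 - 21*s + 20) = (s - 8)/(s - 4)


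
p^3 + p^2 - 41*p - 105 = (p - 7)*(p + 3)*(p + 5)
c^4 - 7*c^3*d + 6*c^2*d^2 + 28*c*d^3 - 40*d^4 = (c - 5*d)*(c - 2*d)^2*(c + 2*d)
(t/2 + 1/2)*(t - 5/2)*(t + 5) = t^3/2 + 7*t^2/4 - 5*t - 25/4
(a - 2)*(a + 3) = a^2 + a - 6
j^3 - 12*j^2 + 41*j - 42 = (j - 7)*(j - 3)*(j - 2)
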